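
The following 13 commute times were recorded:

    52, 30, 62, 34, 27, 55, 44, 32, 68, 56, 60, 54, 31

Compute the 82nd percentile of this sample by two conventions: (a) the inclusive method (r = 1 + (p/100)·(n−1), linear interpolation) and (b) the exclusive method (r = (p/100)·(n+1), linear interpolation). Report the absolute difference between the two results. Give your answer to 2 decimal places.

1.60

Sorted: 27, 30, 31, 32, 34, 44, 52, 54, 55, 56, 60, 62, 68.
n = 13.
(a) r = 10.84; between ranks 10 (56) and 11 (60): 59.36.
(b) r = 11.48; between ranks 11 (60) and 12 (62): 60.96.
|59.36 − 60.96| = 1.6.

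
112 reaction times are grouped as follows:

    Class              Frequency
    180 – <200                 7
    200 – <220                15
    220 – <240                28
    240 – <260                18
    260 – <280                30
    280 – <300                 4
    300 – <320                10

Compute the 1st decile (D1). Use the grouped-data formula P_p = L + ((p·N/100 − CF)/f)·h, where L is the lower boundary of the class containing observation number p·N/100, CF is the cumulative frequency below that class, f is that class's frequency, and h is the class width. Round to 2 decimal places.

205.60

N = 112; target position k = 10/100 · 112 = 11.2.
Cumulative frequencies: 7, 22, 50, 68, 98, 102, 112.
Observation 11.2 falls in the class 200 – <220.
L = 200, CF = 7, f = 15, h = 20.
P10 = 200 + ((11.2 − 7)/15)·20 = 200 + 5.6 = 205.6.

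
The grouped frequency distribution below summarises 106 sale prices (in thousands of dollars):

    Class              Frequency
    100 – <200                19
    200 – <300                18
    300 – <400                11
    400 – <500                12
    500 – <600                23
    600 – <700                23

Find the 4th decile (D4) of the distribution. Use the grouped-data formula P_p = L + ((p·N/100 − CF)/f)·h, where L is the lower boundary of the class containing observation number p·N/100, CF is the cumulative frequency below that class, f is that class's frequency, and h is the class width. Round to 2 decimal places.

N = 106; target position k = 40/100 · 106 = 42.4.
Cumulative frequencies: 19, 37, 48, 60, 83, 106.
Observation 42.4 falls in the class 300 – <400.
L = 300, CF = 37, f = 11, h = 100.
P40 = 300 + ((42.4 − 37)/11)·100 = 300 + 49.0909 = 349.091.

349.09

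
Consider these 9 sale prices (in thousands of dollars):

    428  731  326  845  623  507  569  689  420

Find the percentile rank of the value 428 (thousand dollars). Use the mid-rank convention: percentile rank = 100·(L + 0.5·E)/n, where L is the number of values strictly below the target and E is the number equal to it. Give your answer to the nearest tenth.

27.8

Sorted: 326, 420, 428, 507, 569, 623, 689, 731, 845.
Count below 428: L = 2; count equal: E = 1; n = 9.
Percentile rank = 100·(2 + 0.5·1)/9 = 100·2.5/9 = 27.78.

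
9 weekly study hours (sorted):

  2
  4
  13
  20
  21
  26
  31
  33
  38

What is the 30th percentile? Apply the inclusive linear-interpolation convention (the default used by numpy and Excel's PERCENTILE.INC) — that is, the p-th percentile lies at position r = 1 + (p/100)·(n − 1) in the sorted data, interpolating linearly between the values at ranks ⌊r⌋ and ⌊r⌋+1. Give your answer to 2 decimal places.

n = 9.
r = 1 + (30/100)·(9 − 1) = 1 + 2.4 = 3.4.
Rank 3 is 13 and rank 4 is 20.
Interpolate: 13 + 0.4·(20 − 13) = 13 + 0.4·7 = 15.8.

15.80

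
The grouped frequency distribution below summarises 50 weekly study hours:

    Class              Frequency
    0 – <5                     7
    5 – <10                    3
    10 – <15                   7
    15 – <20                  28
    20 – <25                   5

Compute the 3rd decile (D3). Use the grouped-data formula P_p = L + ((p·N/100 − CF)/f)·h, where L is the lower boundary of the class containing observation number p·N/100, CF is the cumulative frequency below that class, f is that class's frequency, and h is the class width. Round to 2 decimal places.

N = 50; target position k = 30/100 · 50 = 15.
Cumulative frequencies: 7, 10, 17, 45, 50.
Observation 15 falls in the class 10 – <15.
L = 10, CF = 10, f = 7, h = 5.
P30 = 10 + ((15 − 10)/7)·5 = 10 + 3.57143 = 13.5714.

13.57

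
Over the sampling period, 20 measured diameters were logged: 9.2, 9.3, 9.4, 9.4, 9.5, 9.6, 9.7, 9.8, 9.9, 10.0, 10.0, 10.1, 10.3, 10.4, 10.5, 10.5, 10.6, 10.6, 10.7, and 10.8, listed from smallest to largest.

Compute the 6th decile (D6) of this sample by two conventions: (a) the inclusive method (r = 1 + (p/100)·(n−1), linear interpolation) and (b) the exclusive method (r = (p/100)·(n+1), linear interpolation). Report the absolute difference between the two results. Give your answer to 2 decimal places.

n = 20.
(a) r = 12.4; between ranks 12 (10.1) and 13 (10.3): 10.18.
(b) r = 12.6; between ranks 12 (10.1) and 13 (10.3): 10.22.
|10.18 − 10.22| = 0.04.

0.04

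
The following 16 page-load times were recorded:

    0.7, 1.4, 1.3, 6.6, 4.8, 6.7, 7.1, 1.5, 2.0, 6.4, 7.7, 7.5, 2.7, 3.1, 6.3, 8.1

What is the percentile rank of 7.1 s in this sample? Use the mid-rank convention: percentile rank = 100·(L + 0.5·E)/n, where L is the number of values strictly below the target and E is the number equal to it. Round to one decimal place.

78.1

Sorted: 0.7, 1.3, 1.4, 1.5, 2.0, 2.7, 3.1, 4.8, 6.3, 6.4, 6.6, 6.7, 7.1, 7.5, 7.7, 8.1.
Count below 7.1: L = 12; count equal: E = 1; n = 16.
Percentile rank = 100·(12 + 0.5·1)/16 = 100·12.5/16 = 78.12.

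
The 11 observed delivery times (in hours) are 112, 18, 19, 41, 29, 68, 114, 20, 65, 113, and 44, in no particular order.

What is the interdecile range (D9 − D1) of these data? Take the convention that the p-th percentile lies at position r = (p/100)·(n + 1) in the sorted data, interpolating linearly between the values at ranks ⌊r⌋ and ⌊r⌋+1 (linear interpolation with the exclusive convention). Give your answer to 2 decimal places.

Sorted: 18, 19, 20, 29, 41, 44, 65, 68, 112, 113, 114.
n = 11.
P10: r = 1.2; ranks 1–2 are 18, 19; interpolating gives 18.2.
P90: r = 10.8; ranks 10–11 are 113, 114; interpolating gives 113.8.
Difference: 113.8 − 18.2 = 95.6.

95.60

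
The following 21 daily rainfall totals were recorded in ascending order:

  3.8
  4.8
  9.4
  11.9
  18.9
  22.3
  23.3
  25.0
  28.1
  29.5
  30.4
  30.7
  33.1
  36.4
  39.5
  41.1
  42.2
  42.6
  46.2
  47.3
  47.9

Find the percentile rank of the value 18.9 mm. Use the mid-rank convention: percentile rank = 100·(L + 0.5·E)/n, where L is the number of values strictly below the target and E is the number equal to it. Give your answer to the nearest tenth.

21.4

Count below 18.9: L = 4; count equal: E = 1; n = 21.
Percentile rank = 100·(4 + 0.5·1)/21 = 100·4.5/21 = 21.43.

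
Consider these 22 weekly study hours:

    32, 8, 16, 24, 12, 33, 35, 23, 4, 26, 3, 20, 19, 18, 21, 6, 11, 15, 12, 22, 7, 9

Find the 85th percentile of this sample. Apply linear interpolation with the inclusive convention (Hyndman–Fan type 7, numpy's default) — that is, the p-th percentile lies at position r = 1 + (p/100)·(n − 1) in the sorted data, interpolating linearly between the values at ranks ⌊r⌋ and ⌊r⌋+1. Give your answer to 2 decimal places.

25.70

Sorted: 3, 4, 6, 7, 8, 9, 11, 12, 12, 15, 16, 18, 19, 20, 21, 22, 23, 24, 26, 32, 33, 35.
n = 22.
r = 1 + (85/100)·(22 − 1) = 1 + 17.85 = 18.85.
Rank 18 is 24 and rank 19 is 26.
Interpolate: 24 + 0.85·(26 − 24) = 24 + 0.85·2 = 25.7.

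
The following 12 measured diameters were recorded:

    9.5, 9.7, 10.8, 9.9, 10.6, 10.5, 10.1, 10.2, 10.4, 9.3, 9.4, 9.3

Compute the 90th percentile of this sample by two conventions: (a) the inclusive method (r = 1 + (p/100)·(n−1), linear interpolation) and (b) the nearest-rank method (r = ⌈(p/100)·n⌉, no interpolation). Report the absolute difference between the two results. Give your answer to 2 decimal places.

0.01

Sorted: 9.3, 9.3, 9.4, 9.5, 9.7, 9.9, 10.1, 10.2, 10.4, 10.5, 10.6, 10.8.
n = 12.
(a) r = 10.9; between ranks 10 (10.5) and 11 (10.6): 10.59.
(b) the nearest-rank method: rank 11 → 10.6.
|10.59 − 10.6| = 0.01.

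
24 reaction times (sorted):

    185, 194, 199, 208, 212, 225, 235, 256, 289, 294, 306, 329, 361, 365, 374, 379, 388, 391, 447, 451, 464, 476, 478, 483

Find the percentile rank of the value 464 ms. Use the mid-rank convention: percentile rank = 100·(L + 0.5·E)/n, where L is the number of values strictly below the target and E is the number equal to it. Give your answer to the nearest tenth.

Count below 464: L = 20; count equal: E = 1; n = 24.
Percentile rank = 100·(20 + 0.5·1)/24 = 100·20.5/24 = 85.42.

85.4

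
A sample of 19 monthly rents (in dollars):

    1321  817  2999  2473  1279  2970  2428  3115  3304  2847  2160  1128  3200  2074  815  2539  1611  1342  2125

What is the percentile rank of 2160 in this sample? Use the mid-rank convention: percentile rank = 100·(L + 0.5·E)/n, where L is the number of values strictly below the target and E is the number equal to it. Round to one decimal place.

50.0

Sorted: 815, 817, 1128, 1279, 1321, 1342, 1611, 2074, 2125, 2160, 2428, 2473, 2539, 2847, 2970, 2999, 3115, 3200, 3304.
Count below 2160: L = 9; count equal: E = 1; n = 19.
Percentile rank = 100·(9 + 0.5·1)/19 = 100·9.5/19 = 50.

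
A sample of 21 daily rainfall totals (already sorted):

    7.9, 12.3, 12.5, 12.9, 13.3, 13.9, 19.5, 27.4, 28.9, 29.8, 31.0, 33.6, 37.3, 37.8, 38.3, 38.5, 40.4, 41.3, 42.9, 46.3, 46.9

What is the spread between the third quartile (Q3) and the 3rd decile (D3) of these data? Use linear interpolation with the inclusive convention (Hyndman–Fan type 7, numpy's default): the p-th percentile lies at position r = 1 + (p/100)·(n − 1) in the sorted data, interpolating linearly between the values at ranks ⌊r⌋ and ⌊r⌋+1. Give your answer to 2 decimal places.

n = 21.
P30: r = 7 (integer) → 19.5.
P75: r = 16 (integer) → 38.5.
Difference: 38.5 − 19.5 = 19.

19.00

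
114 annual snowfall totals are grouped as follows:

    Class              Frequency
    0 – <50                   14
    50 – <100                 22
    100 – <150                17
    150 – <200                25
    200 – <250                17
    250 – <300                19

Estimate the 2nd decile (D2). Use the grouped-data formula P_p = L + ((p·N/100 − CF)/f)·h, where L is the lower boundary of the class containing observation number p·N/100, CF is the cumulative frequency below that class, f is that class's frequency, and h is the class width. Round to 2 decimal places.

N = 114; target position k = 20/100 · 114 = 22.8.
Cumulative frequencies: 14, 36, 53, 78, 95, 114.
Observation 22.8 falls in the class 50 – <100.
L = 50, CF = 14, f = 22, h = 50.
P20 = 50 + ((22.8 − 14)/22)·50 = 50 + 20 = 70.

70.00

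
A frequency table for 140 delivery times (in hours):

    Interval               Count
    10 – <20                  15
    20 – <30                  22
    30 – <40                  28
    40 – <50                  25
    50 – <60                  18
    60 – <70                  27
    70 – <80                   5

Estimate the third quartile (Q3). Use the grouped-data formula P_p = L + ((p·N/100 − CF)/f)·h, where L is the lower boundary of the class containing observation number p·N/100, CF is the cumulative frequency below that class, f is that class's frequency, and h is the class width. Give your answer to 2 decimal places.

N = 140; target position k = 75/100 · 140 = 105.
Cumulative frequencies: 15, 37, 65, 90, 108, 135, 140.
Observation 105 falls in the class 50 – <60.
L = 50, CF = 90, f = 18, h = 10.
P75 = 50 + ((105 − 90)/18)·10 = 50 + 8.33333 = 58.3333.

58.33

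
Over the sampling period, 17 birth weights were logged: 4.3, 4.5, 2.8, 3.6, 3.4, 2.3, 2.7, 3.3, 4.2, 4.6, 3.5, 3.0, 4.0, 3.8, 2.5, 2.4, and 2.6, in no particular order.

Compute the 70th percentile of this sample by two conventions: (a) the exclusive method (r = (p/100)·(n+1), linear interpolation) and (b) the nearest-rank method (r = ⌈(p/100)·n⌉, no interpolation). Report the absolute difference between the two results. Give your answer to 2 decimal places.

0.12

Sorted: 2.3, 2.4, 2.5, 2.6, 2.7, 2.8, 3.0, 3.3, 3.4, 3.5, 3.6, 3.8, 4.0, 4.2, 4.3, 4.5, 4.6.
n = 17.
(a) r = 12.6; between ranks 12 (3.8) and 13 (4.0): 3.92.
(b) the nearest-rank method: rank 12 → 3.8.
|3.92 − 3.8| = 0.12.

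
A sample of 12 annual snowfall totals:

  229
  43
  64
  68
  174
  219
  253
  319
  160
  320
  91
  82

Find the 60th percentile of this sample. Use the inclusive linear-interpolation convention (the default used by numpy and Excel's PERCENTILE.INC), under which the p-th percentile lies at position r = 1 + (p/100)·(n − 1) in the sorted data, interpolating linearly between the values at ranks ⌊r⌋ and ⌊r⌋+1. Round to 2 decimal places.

201.00

Sorted: 43, 64, 68, 82, 91, 160, 174, 219, 229, 253, 319, 320.
n = 12.
r = 1 + (60/100)·(12 − 1) = 1 + 6.6 = 7.6.
Rank 7 is 174 and rank 8 is 219.
Interpolate: 174 + 0.6·(219 − 174) = 174 + 0.6·45 = 201.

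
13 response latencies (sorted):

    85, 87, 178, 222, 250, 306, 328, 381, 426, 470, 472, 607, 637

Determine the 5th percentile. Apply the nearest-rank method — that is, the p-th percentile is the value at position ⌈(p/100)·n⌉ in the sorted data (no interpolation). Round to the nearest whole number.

n = 13.
Position = ⌈5/100 · 13⌉ = ⌈0.65⌉ = 1.
The value at rank 1 is 85.

85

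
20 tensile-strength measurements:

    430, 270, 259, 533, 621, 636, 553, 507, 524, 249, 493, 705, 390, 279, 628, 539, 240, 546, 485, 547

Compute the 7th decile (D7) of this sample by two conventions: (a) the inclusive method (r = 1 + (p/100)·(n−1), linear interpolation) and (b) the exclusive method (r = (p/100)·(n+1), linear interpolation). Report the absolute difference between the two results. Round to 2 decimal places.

0.40

Sorted: 240, 249, 259, 270, 279, 390, 430, 485, 493, 507, 524, 533, 539, 546, 547, 553, 621, 628, 636, 705.
n = 20.
(a) r = 14.3; between ranks 14 (546) and 15 (547): 546.3.
(b) r = 14.7; between ranks 14 (546) and 15 (547): 546.7.
|546.3 − 546.7| = 0.4.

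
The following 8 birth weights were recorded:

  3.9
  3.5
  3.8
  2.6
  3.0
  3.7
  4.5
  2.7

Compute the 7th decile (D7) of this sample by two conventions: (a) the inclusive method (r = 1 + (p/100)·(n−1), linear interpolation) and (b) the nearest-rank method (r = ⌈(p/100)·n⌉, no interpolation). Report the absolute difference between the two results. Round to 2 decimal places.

0.01

Sorted: 2.6, 2.7, 3.0, 3.5, 3.7, 3.8, 3.9, 4.5.
n = 8.
(a) r = 5.9; between ranks 5 (3.7) and 6 (3.8): 3.79.
(b) the nearest-rank method: rank 6 → 3.8.
|3.79 − 3.8| = 0.01.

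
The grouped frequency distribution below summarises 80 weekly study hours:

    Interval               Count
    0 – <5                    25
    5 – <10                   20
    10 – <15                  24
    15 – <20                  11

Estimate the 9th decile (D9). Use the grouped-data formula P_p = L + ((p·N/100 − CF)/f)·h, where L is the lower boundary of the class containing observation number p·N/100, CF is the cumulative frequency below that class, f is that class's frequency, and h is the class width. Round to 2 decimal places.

N = 80; target position k = 90/100 · 80 = 72.
Cumulative frequencies: 25, 45, 69, 80.
Observation 72 falls in the class 15 – <20.
L = 15, CF = 69, f = 11, h = 5.
P90 = 15 + ((72 − 69)/11)·5 = 15 + 1.36364 = 16.3636.

16.36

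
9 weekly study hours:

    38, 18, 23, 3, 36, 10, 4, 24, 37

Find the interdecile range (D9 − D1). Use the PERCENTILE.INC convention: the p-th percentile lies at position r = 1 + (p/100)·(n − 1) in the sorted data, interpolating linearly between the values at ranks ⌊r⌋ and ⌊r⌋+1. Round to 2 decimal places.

Sorted: 3, 4, 10, 18, 23, 24, 36, 37, 38.
n = 9.
P10: r = 1.8; ranks 1–2 are 3, 4; interpolating gives 3.8.
P90: r = 8.2; ranks 8–9 are 37, 38; interpolating gives 37.2.
Difference: 37.2 − 3.8 = 33.4.

33.40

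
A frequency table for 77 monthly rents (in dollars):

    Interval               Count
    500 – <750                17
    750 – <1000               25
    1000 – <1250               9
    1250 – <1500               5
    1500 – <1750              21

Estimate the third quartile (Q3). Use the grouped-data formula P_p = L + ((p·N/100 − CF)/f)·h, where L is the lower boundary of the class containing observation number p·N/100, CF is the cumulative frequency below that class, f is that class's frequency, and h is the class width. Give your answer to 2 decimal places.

N = 77; target position k = 75/100 · 77 = 57.75.
Cumulative frequencies: 17, 42, 51, 56, 77.
Observation 57.75 falls in the class 1500 – <1750.
L = 1500, CF = 56, f = 21, h = 250.
P75 = 1500 + ((57.75 − 56)/21)·250 = 1500 + 20.8333 = 1520.83.

1520.83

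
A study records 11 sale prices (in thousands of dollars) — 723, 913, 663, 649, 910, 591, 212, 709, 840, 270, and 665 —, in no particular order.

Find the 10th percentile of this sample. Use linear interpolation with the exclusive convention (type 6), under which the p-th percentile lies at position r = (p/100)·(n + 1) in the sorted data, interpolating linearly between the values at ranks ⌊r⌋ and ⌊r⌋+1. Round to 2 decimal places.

Sorted: 212, 270, 591, 649, 663, 665, 709, 723, 840, 910, 913.
n = 11.
r = (10/100)·(11 + 1) = 1.2.
Rank 1 is 212 and rank 2 is 270.
Interpolate: 212 + 0.2·(270 − 212) = 212 + 0.2·58 = 223.6.

223.60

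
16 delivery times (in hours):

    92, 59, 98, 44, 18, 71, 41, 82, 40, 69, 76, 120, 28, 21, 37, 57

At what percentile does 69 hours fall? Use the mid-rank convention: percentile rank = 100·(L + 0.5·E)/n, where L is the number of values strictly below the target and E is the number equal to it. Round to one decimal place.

Sorted: 18, 21, 28, 37, 40, 41, 44, 57, 59, 69, 71, 76, 82, 92, 98, 120.
Count below 69: L = 9; count equal: E = 1; n = 16.
Percentile rank = 100·(9 + 0.5·1)/16 = 100·9.5/16 = 59.38.

59.4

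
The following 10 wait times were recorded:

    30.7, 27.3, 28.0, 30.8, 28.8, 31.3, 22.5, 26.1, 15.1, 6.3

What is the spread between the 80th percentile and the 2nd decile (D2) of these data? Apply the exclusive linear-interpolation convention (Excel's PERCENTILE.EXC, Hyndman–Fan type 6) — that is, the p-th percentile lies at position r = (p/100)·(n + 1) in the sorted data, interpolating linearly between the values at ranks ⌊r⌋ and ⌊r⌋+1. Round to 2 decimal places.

Sorted: 6.3, 15.1, 22.5, 26.1, 27.3, 28.0, 28.8, 30.7, 30.8, 31.3.
n = 10.
P20: r = 2.2; ranks 2–3 are 15.1, 22.5; interpolating gives 16.58.
P80: r = 8.8; ranks 8–9 are 30.7, 30.8; interpolating gives 30.78.
Difference: 30.78 − 16.58 = 14.2.

14.20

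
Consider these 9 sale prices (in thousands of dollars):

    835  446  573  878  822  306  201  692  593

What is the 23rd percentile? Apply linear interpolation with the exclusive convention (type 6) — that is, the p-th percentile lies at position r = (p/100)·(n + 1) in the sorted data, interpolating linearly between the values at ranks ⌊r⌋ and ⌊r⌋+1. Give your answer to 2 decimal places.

Sorted: 201, 306, 446, 573, 593, 692, 822, 835, 878.
n = 9.
r = (23/100)·(9 + 1) = 2.3.
Rank 2 is 306 and rank 3 is 446.
Interpolate: 306 + 0.3·(446 − 306) = 306 + 0.3·140 = 348.

348.00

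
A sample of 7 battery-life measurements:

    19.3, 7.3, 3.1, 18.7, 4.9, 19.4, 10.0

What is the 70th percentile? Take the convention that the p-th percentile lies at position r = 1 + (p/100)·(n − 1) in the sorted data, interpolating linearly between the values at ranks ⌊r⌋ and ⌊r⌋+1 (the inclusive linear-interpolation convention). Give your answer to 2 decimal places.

Sorted: 3.1, 4.9, 7.3, 10.0, 18.7, 19.3, 19.4.
n = 7.
r = 1 + (70/100)·(7 − 1) = 1 + 4.2 = 5.2.
Rank 5 is 18.7 and rank 6 is 19.3.
Interpolate: 18.7 + 0.2·(19.3 − 18.7) = 18.7 + 0.2·0.6 = 18.82.

18.82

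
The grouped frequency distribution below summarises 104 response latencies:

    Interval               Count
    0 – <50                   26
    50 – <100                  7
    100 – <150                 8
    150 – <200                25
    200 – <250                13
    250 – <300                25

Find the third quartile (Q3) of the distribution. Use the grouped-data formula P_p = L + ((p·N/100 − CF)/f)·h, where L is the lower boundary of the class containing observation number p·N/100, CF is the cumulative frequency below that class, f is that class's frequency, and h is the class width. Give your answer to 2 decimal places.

246.15

N = 104; target position k = 75/100 · 104 = 78.
Cumulative frequencies: 26, 33, 41, 66, 79, 104.
Observation 78 falls in the class 200 – <250.
L = 200, CF = 66, f = 13, h = 50.
P75 = 200 + ((78 − 66)/13)·50 = 200 + 46.1538 = 246.154.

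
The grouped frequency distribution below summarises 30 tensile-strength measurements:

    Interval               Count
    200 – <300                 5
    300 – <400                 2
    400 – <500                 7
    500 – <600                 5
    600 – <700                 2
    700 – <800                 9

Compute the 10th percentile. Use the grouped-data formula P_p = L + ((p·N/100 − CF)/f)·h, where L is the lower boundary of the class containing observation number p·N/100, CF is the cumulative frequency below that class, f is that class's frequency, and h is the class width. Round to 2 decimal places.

260.00

N = 30; target position k = 10/100 · 30 = 3.
Cumulative frequencies: 5, 7, 14, 19, 21, 30.
Observation 3 falls in the class 200 – <300.
L = 200, CF = 0, f = 5, h = 100.
P10 = 200 + ((3 − 0)/5)·100 = 200 + 60 = 260.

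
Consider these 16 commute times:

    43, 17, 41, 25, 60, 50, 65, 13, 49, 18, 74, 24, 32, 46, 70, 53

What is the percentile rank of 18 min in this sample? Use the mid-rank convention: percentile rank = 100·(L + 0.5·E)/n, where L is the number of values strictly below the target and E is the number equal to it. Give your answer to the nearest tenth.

Sorted: 13, 17, 18, 24, 25, 32, 41, 43, 46, 49, 50, 53, 60, 65, 70, 74.
Count below 18: L = 2; count equal: E = 1; n = 16.
Percentile rank = 100·(2 + 0.5·1)/16 = 100·2.5/16 = 15.62.

15.6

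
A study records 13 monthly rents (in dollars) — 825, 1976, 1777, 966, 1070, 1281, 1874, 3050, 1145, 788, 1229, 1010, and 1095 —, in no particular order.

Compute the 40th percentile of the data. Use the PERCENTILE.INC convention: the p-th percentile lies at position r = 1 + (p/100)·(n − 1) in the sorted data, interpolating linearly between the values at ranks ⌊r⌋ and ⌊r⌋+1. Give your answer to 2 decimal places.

1090.00

Sorted: 788, 825, 966, 1010, 1070, 1095, 1145, 1229, 1281, 1777, 1874, 1976, 3050.
n = 13.
r = 1 + (40/100)·(13 − 1) = 1 + 4.8 = 5.8.
Rank 5 is 1070 and rank 6 is 1095.
Interpolate: 1070 + 0.8·(1095 − 1070) = 1070 + 0.8·25 = 1090.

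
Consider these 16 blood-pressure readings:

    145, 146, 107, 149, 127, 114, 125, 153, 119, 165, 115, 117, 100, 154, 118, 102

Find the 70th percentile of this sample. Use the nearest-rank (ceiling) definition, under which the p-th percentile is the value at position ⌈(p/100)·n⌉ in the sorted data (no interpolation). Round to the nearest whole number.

146

Sorted: 100, 102, 107, 114, 115, 117, 118, 119, 125, 127, 145, 146, 149, 153, 154, 165.
n = 16.
Position = ⌈70/100 · 16⌉ = ⌈11.2⌉ = 12.
The value at rank 12 is 146.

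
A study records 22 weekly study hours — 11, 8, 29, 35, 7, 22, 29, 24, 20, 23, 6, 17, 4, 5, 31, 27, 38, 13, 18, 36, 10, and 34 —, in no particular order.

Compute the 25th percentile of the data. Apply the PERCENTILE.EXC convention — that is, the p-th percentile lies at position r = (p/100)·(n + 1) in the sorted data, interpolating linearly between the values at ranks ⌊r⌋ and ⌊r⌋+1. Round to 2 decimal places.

Sorted: 4, 5, 6, 7, 8, 10, 11, 13, 17, 18, 20, 22, 23, 24, 27, 29, 29, 31, 34, 35, 36, 38.
n = 22.
r = (25/100)·(22 + 1) = 5.75.
Rank 5 is 8 and rank 6 is 10.
Interpolate: 8 + 0.75·(10 − 8) = 8 + 0.75·2 = 9.5.

9.50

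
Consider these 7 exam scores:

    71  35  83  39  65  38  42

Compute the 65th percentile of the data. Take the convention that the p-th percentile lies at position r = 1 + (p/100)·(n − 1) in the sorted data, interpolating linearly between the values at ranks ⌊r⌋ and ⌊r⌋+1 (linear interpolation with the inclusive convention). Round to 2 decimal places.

Sorted: 35, 38, 39, 42, 65, 71, 83.
n = 7.
r = 1 + (65/100)·(7 − 1) = 1 + 3.9 = 4.9.
Rank 4 is 42 and rank 5 is 65.
Interpolate: 42 + 0.9·(65 − 42) = 42 + 0.9·23 = 62.7.

62.70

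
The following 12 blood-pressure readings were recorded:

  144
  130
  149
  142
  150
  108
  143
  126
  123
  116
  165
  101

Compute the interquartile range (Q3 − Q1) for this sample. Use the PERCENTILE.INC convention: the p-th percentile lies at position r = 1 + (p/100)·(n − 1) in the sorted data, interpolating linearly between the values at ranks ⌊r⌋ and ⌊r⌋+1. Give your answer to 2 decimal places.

24.00

Sorted: 101, 108, 116, 123, 126, 130, 142, 143, 144, 149, 150, 165.
n = 12.
P25: r = 3.75; ranks 3–4 are 116, 123; interpolating gives 121.25.
P75: r = 9.25; ranks 9–10 are 144, 149; interpolating gives 145.25.
Difference: 145.25 − 121.25 = 24.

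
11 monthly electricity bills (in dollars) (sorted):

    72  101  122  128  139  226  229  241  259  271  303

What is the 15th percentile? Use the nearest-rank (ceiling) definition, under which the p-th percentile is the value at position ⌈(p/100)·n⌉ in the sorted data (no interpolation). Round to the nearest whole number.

101

n = 11.
Position = ⌈15/100 · 11⌉ = ⌈1.65⌉ = 2.
The value at rank 2 is 101.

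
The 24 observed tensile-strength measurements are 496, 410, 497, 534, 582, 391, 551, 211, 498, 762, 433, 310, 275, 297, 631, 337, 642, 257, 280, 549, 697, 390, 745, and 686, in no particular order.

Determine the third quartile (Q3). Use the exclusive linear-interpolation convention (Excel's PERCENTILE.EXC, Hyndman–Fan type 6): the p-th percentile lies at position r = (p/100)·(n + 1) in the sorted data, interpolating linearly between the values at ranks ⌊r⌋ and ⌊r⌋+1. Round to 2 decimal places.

618.75

Sorted: 211, 257, 275, 280, 297, 310, 337, 390, 391, 410, 433, 496, 497, 498, 534, 549, 551, 582, 631, 642, 686, 697, 745, 762.
n = 24.
r = (75/100)·(24 + 1) = 18.75.
Rank 18 is 582 and rank 19 is 631.
Interpolate: 582 + 0.75·(631 − 582) = 582 + 0.75·49 = 618.75.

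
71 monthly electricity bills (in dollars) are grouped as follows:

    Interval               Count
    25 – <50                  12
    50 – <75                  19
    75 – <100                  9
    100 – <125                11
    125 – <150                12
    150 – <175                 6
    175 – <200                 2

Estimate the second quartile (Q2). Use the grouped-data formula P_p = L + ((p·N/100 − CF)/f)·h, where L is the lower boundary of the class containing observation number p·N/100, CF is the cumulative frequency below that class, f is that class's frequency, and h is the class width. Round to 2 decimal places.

N = 71; target position k = 50/100 · 71 = 35.5.
Cumulative frequencies: 12, 31, 40, 51, 63, 69, 71.
Observation 35.5 falls in the class 75 – <100.
L = 75, CF = 31, f = 9, h = 25.
P50 = 75 + ((35.5 − 31)/9)·25 = 75 + 12.5 = 87.5.

87.50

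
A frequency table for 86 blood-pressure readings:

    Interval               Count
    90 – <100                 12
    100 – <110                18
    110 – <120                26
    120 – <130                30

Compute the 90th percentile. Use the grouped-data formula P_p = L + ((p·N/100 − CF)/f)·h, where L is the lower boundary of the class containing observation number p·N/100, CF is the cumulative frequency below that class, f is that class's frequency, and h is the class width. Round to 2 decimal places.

127.13

N = 86; target position k = 90/100 · 86 = 77.4.
Cumulative frequencies: 12, 30, 56, 86.
Observation 77.4 falls in the class 120 – <130.
L = 120, CF = 56, f = 30, h = 10.
P90 = 120 + ((77.4 − 56)/30)·10 = 120 + 7.13333 = 127.133.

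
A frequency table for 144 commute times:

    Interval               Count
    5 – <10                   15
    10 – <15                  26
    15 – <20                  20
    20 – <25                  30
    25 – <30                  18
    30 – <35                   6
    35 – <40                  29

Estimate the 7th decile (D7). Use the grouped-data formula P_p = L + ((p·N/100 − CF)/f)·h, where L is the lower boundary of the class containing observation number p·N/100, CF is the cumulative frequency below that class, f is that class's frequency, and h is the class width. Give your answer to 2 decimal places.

27.72

N = 144; target position k = 70/100 · 144 = 100.8.
Cumulative frequencies: 15, 41, 61, 91, 109, 115, 144.
Observation 100.8 falls in the class 25 – <30.
L = 25, CF = 91, f = 18, h = 5.
P70 = 25 + ((100.8 − 91)/18)·5 = 25 + 2.72222 = 27.7222.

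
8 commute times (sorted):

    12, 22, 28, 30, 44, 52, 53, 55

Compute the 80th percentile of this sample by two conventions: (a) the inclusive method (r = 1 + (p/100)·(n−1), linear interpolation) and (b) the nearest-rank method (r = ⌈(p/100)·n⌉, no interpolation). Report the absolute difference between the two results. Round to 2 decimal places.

0.40

n = 8.
(a) r = 6.6; between ranks 6 (52) and 7 (53): 52.6.
(b) the nearest-rank method: rank 7 → 53.
|52.6 − 53| = 0.4.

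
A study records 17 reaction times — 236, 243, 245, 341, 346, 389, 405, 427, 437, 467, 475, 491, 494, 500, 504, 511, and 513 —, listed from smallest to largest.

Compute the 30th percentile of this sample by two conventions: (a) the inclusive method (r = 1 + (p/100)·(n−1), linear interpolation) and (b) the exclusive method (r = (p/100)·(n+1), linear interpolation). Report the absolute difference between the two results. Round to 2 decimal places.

17.20

n = 17.
(a) r = 5.8; between ranks 5 (346) and 6 (389): 380.4.
(b) r = 5.4; between ranks 5 (346) and 6 (389): 363.2.
|380.4 − 363.2| = 17.2.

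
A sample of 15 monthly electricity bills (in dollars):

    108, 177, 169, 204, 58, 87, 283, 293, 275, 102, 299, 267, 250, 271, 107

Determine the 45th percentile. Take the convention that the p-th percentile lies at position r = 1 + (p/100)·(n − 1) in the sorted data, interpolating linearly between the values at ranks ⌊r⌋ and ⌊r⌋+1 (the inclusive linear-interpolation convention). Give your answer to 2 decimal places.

185.10

Sorted: 58, 87, 102, 107, 108, 169, 177, 204, 250, 267, 271, 275, 283, 293, 299.
n = 15.
r = 1 + (45/100)·(15 − 1) = 1 + 6.3 = 7.3.
Rank 7 is 177 and rank 8 is 204.
Interpolate: 177 + 0.3·(204 − 177) = 177 + 0.3·27 = 185.1.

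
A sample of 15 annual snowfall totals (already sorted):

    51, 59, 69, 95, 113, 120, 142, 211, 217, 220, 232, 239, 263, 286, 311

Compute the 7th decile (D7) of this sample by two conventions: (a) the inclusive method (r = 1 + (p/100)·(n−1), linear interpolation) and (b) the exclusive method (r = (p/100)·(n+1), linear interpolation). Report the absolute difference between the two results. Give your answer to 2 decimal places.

n = 15.
(a) r = 10.8; between ranks 10 (220) and 11 (232): 229.6.
(b) r = 11.2; between ranks 11 (232) and 12 (239): 233.4.
|229.6 − 233.4| = 3.8.

3.80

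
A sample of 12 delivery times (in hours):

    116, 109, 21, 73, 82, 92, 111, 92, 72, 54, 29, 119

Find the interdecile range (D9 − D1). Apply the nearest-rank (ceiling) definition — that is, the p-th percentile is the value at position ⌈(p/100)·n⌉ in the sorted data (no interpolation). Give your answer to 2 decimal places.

Sorted: 21, 29, 54, 72, 73, 82, 92, 92, 109, 111, 116, 119.
n = 12.
P10: rank ⌈10/100·12⌉ = 2 → 29.
P90: rank ⌈90/100·12⌉ = 11 → 116.
Difference: 116 − 29 = 87.

87.00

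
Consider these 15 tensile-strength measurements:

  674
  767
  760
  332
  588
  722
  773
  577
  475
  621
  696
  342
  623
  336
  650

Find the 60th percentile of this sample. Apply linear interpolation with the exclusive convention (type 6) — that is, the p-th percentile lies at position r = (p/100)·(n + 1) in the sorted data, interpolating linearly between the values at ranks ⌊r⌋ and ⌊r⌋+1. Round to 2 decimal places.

664.40

Sorted: 332, 336, 342, 475, 577, 588, 621, 623, 650, 674, 696, 722, 760, 767, 773.
n = 15.
r = (60/100)·(15 + 1) = 9.6.
Rank 9 is 650 and rank 10 is 674.
Interpolate: 650 + 0.6·(674 − 650) = 650 + 0.6·24 = 664.4.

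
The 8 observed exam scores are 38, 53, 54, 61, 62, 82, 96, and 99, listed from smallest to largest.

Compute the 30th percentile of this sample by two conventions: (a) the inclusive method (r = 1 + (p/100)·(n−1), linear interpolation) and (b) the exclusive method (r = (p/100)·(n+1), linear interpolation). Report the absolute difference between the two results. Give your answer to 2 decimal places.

n = 8.
(a) r = 3.1; between ranks 3 (54) and 4 (61): 54.7.
(b) r = 2.7; between ranks 2 (53) and 3 (54): 53.7.
|54.7 − 53.7| = 1.

1.00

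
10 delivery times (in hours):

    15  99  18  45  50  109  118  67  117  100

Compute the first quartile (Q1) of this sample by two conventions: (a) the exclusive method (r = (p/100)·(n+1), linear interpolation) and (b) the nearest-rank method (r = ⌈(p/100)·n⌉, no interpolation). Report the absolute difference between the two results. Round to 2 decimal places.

6.75

Sorted: 15, 18, 45, 50, 67, 99, 100, 109, 117, 118.
n = 10.
(a) r = 2.75; between ranks 2 (18) and 3 (45): 38.25.
(b) the nearest-rank method: rank 3 → 45.
|38.25 − 45| = 6.75.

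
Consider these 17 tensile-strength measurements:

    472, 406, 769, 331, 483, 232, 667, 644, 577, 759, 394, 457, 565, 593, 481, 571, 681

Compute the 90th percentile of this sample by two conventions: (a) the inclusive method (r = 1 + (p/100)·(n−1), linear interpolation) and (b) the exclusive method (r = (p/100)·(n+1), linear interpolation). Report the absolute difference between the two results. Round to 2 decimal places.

48.80

Sorted: 232, 331, 394, 406, 457, 472, 481, 483, 565, 571, 577, 593, 644, 667, 681, 759, 769.
n = 17.
(a) r = 15.4; between ranks 15 (681) and 16 (759): 712.2.
(b) r = 16.2; between ranks 16 (759) and 17 (769): 761.
|712.2 − 761| = 48.8.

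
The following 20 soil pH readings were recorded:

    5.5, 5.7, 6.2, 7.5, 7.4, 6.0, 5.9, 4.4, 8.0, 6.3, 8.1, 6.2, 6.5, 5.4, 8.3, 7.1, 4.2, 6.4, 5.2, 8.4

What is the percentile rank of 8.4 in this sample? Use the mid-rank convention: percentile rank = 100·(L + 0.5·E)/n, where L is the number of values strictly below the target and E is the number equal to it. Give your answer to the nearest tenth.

97.5

Sorted: 4.2, 4.4, 5.2, 5.4, 5.5, 5.7, 5.9, 6.0, 6.2, 6.2, 6.3, 6.4, 6.5, 7.1, 7.4, 7.5, 8.0, 8.1, 8.3, 8.4.
Count below 8.4: L = 19; count equal: E = 1; n = 20.
Percentile rank = 100·(19 + 0.5·1)/20 = 100·19.5/20 = 97.5.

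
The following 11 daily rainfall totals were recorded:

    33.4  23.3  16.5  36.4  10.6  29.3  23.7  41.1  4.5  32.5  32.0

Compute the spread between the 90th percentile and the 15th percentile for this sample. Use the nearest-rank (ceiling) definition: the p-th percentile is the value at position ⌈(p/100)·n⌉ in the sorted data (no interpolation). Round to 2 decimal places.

Sorted: 4.5, 10.6, 16.5, 23.3, 23.7, 29.3, 32.0, 32.5, 33.4, 36.4, 41.1.
n = 11.
P15: rank ⌈15/100·11⌉ = 2 → 10.6.
P90: rank ⌈90/100·11⌉ = 10 → 36.4.
Difference: 36.4 − 10.6 = 25.8.

25.80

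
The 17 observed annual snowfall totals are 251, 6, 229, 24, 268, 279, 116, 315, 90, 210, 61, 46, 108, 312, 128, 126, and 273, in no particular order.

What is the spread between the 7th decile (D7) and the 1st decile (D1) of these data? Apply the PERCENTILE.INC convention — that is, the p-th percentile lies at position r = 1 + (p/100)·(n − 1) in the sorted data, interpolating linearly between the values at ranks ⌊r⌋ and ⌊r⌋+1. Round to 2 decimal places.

Sorted: 6, 24, 46, 61, 90, 108, 116, 126, 128, 210, 229, 251, 268, 273, 279, 312, 315.
n = 17.
P10: r = 2.6; ranks 2–3 are 24, 46; interpolating gives 37.2.
P70: r = 12.2; ranks 12–13 are 251, 268; interpolating gives 254.4.
Difference: 254.4 − 37.2 = 217.2.

217.20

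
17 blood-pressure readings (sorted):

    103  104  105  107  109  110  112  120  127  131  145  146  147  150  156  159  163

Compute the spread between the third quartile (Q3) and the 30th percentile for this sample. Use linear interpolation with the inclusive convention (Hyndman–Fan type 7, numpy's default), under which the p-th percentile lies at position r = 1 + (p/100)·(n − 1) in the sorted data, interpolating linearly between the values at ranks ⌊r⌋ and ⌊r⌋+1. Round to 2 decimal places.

37.20

n = 17.
P30: r = 5.8; ranks 5–6 are 109, 110; interpolating gives 109.8.
P75: r = 13 (integer) → 147.
Difference: 147 − 109.8 = 37.2.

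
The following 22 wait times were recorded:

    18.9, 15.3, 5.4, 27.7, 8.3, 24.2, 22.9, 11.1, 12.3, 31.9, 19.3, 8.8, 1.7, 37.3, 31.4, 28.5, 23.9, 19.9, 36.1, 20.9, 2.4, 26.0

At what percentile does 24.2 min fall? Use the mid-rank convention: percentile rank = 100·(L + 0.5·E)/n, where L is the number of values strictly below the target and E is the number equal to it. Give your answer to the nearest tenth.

Sorted: 1.7, 2.4, 5.4, 8.3, 8.8, 11.1, 12.3, 15.3, 18.9, 19.3, 19.9, 20.9, 22.9, 23.9, 24.2, 26.0, 27.7, 28.5, 31.4, 31.9, 36.1, 37.3.
Count below 24.2: L = 14; count equal: E = 1; n = 22.
Percentile rank = 100·(14 + 0.5·1)/22 = 100·14.5/22 = 65.91.

65.9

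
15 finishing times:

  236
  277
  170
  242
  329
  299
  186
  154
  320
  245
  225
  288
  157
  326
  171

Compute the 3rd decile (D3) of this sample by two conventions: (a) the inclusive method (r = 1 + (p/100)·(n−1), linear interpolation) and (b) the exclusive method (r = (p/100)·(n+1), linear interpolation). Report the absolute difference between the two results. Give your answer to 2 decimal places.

Sorted: 154, 157, 170, 171, 186, 225, 236, 242, 245, 277, 288, 299, 320, 326, 329.
n = 15.
(a) r = 5.2; between ranks 5 (186) and 6 (225): 193.8.
(b) r = 4.8; between ranks 4 (171) and 5 (186): 183.
|193.8 − 183| = 10.8.

10.80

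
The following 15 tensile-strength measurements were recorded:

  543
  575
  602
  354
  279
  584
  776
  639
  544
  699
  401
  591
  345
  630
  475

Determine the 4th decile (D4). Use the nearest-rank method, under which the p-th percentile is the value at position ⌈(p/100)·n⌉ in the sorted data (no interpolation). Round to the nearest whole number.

Sorted: 279, 345, 354, 401, 475, 543, 544, 575, 584, 591, 602, 630, 639, 699, 776.
n = 15.
Position = ⌈40/100 · 15⌉ = ⌈6⌉ = 6.
The value at rank 6 is 543.

543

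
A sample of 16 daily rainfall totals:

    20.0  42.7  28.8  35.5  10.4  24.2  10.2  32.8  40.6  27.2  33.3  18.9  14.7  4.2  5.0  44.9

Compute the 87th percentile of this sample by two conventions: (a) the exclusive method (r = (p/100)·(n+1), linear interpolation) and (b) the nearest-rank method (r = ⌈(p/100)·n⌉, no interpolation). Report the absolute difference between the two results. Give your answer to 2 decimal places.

1.66

Sorted: 4.2, 5.0, 10.2, 10.4, 14.7, 18.9, 20.0, 24.2, 27.2, 28.8, 32.8, 33.3, 35.5, 40.6, 42.7, 44.9.
n = 16.
(a) r = 14.79; between ranks 14 (40.6) and 15 (42.7): 42.259.
(b) the nearest-rank method: rank 14 → 40.6.
|42.259 − 40.6| = 1.659.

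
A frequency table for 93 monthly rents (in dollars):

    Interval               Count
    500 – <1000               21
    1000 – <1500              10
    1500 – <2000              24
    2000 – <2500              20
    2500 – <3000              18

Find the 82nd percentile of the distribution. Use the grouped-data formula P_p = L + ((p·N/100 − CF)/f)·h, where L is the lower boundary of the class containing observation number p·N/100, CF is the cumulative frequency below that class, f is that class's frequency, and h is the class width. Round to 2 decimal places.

2535.00

N = 93; target position k = 82/100 · 93 = 76.26.
Cumulative frequencies: 21, 31, 55, 75, 93.
Observation 76.26 falls in the class 2500 – <3000.
L = 2500, CF = 75, f = 18, h = 500.
P82 = 2500 + ((76.26 − 75)/18)·500 = 2500 + 35 = 2535.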